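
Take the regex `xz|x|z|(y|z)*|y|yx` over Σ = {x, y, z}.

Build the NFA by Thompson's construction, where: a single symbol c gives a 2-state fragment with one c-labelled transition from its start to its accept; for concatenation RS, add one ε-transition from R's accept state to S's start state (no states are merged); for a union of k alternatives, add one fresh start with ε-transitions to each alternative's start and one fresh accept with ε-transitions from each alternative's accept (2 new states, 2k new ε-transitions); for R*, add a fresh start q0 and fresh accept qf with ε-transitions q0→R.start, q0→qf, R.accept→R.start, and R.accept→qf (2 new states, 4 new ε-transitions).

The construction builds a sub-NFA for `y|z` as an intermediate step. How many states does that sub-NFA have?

6

Fragment for `y|z`:
Each of the 2 symbol leaves contributes a 2-state fragment.
  y|z → 6 states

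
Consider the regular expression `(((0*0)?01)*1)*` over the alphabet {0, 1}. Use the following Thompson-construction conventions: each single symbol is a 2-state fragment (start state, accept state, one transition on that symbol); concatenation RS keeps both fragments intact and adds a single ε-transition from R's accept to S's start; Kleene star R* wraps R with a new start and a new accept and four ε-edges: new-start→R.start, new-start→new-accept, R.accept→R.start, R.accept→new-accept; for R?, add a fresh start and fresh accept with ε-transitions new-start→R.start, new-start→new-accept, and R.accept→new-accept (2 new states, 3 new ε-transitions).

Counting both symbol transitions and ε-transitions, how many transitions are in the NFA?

24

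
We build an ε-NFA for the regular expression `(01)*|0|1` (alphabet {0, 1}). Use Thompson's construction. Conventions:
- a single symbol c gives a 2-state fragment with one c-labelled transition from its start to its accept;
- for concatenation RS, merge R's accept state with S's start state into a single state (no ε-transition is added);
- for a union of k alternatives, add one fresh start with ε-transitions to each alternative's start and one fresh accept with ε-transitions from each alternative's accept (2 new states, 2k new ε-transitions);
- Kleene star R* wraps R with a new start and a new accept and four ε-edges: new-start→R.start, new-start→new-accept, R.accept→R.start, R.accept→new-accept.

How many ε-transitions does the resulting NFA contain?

Bottom-up over the parse tree:
Each of the 4 symbol leaves contributes 0 ε-transitions.
  01 = 0 ε-transitions
  (01)* = 4 ε-transitions
  (01)*|0|1 = 10 ε-transitions

10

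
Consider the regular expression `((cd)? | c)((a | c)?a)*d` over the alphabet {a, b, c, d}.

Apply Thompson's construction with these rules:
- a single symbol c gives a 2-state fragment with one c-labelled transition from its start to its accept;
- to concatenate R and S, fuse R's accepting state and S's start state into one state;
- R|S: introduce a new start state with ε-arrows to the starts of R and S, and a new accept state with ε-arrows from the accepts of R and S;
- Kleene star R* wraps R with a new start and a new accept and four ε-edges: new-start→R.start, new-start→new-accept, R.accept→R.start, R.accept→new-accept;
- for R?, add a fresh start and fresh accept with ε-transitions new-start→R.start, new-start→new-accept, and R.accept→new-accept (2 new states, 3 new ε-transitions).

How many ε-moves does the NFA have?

Per subexpression:
Each of the 7 symbol leaves contributes 0 ε-transitions.
  cd → 0 ε-transitions
  (cd)? → 3 ε-transitions
  (cd)? | c → 7 ε-transitions
  a | c → 4 ε-transitions
  (a | c)? → 7 ε-transitions
  (a | c)?a → 7 ε-transitions
  ((a | c)?a)* → 11 ε-transitions
  ((cd)? | c)((a | c)?a)*d → 18 ε-transitions

18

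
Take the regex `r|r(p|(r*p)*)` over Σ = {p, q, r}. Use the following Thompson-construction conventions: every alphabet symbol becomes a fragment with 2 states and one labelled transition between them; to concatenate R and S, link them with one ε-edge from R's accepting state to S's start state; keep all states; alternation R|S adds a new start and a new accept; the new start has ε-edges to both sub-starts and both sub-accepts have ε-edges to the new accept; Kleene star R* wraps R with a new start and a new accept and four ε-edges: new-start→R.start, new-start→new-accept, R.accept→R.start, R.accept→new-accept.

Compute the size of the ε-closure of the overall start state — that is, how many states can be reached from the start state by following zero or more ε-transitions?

Compute the ε-closure size of each fragment's start state recursively; a symbol fragment's start has no outgoing ε-edge, so its closure is just itself (size 1).
  r* → the star's fresh start ε-reaches both the body's start and the fresh accept: C = 2 + 1 = 3
  r*p → C = 3 + 1 = 4 (closure spills across the concat boundary because the left factor accepts ε)
  (r*p)* → C = 1 (new start) + 4 (body) + 1 (new accept) = 6
  p|(r*p)* → new start ε-reaches every alternative's start; at least one alternative accepts ε, so the union's new accept is reached too: C = 1 + 1 + 6 + 1 = 9
  r(p|(r*p)*) → same as the first factor's closure: C = 1
  r|r(p|(r*p)*) → new start ε-reaches every alternative's start; none of them accept ε, so the new accept is not reached: C = 1 + 1 + 1 = 3

3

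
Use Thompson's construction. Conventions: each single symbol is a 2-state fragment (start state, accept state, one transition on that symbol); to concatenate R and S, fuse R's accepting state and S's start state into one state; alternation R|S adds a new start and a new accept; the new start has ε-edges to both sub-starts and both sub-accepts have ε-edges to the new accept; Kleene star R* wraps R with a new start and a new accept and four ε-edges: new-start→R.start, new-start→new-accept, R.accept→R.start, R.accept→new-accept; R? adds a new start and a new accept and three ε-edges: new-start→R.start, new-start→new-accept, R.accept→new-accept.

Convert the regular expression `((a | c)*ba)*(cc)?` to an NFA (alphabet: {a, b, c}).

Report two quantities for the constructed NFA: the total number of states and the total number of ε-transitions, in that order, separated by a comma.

16, 15

Bottom-up over the parse tree:
Each of the 6 symbol leaves contributes 2 states and 0 ε-transitions.
  a | c → 6 states, 4 ε-transitions
  (a | c)* → 8 states, 8 ε-transitions
  (a | c)*ba → 10 states, 8 ε-transitions
  ((a | c)*ba)* → 12 states, 12 ε-transitions
  cc → 3 states, 0 ε-transitions
  (cc)? → 5 states, 3 ε-transitions
  ((a | c)*ba)*(cc)? → 16 states, 15 ε-transitions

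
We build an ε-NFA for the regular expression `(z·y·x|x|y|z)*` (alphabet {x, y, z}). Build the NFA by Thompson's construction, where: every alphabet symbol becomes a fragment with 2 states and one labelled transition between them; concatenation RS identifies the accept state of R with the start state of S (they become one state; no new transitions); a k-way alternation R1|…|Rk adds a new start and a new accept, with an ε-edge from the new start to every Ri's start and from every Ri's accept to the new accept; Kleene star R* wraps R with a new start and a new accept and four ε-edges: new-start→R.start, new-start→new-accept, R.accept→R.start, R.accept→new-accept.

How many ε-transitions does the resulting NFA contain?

12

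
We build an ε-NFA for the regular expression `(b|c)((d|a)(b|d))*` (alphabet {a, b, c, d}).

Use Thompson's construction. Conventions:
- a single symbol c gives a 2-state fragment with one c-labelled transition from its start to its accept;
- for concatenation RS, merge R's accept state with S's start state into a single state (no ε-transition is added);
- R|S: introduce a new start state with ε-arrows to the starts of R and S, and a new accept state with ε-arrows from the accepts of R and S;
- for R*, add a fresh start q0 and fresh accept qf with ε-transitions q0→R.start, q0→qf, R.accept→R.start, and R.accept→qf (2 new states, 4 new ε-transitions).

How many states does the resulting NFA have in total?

18

Per subexpression:
Each of the 6 symbol leaves contributes a 2-state fragment.
  b|c → 6 states
  d|a → 6 states
  b|d → 6 states
  (d|a)(b|d) → 11 states
  ((d|a)(b|d))* → 13 states
  (b|c)((d|a)(b|d))* → 18 states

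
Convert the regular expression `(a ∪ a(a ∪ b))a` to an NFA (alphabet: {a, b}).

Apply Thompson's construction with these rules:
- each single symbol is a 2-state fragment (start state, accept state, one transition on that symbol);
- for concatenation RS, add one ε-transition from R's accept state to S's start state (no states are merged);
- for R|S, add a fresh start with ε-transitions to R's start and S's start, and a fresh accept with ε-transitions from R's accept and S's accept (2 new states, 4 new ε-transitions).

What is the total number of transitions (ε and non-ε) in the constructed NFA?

Bottom-up over the parse tree:
Each of the 5 symbol leaves contributes 1 transition (1 symbol, 0 ε).
  a ∪ b → 6 transitions (2 symbol, 4 ε)
  a(a ∪ b) → 8 transitions (3 symbol, 5 ε)
  a ∪ a(a ∪ b) → 13 transitions (4 symbol, 9 ε)
  (a ∪ a(a ∪ b))a → 15 transitions (5 symbol, 10 ε)

15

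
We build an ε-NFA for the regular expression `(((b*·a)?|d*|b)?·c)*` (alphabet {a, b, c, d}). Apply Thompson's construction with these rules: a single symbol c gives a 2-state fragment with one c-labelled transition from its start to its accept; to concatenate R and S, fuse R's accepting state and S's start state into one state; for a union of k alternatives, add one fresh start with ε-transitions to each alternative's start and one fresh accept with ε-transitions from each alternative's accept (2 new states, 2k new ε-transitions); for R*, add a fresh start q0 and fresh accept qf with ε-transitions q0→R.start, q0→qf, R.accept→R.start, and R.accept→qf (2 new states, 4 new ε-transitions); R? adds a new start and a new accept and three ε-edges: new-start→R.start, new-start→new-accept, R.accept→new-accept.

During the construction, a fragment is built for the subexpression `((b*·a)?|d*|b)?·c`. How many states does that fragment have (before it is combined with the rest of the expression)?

18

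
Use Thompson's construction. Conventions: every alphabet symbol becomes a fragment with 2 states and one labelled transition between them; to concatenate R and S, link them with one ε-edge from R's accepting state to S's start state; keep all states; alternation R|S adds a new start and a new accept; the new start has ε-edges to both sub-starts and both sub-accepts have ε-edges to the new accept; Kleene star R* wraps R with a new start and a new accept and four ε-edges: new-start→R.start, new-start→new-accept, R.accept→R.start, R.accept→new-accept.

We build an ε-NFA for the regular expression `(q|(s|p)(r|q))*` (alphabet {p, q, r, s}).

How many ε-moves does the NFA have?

Bottom-up over the parse tree:
Each of the 5 symbol leaves contributes 0 ε-transitions.
  s|p = 4 ε-transitions
  r|q = 4 ε-transitions
  (s|p)(r|q) = 9 ε-transitions
  q|(s|p)(r|q) = 13 ε-transitions
  (q|(s|p)(r|q))* = 17 ε-transitions

17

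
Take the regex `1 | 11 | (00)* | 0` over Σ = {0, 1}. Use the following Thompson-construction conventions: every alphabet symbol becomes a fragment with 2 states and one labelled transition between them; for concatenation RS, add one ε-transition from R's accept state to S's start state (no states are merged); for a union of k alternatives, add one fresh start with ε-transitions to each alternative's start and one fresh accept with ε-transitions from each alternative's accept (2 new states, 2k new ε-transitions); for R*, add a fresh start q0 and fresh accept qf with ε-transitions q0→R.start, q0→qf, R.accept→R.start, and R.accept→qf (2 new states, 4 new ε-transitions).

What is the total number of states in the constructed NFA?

Recursing over subexpressions:
Each of the 6 symbol leaves contributes a 2-state fragment.
  11 = 4 states
  00 = 4 states
  (00)* = 6 states
  1 | 11 | (00)* | 0 = 16 states

16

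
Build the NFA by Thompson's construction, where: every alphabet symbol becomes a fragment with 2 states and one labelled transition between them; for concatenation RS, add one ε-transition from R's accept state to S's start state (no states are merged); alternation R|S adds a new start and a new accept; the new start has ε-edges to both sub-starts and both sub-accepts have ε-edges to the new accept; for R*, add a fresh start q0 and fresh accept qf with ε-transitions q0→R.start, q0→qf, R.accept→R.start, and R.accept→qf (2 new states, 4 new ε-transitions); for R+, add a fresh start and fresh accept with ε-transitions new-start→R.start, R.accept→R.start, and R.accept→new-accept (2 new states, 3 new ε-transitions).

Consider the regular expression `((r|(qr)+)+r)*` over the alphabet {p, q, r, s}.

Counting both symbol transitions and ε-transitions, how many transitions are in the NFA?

20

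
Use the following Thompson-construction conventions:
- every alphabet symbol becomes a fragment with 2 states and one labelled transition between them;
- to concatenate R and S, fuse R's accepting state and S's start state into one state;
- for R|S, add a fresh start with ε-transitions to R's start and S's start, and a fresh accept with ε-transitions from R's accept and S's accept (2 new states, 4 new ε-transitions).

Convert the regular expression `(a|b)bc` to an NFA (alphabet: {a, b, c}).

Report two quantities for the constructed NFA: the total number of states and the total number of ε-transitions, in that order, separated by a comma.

8, 4

Building bottom-up:
Each of the 4 symbol leaves contributes 2 states and 0 ε-transitions.
  a|b — 6 states, 4 ε-transitions
  (a|b)bc — 8 states, 4 ε-transitions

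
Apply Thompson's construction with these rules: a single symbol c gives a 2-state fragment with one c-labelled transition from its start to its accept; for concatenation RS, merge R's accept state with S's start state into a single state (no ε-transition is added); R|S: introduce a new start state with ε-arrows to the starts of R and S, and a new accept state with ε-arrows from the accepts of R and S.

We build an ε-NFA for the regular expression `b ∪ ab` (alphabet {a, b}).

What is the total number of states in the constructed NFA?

7

By structural recursion:
Each of the 3 symbol leaves contributes a 2-state fragment.
  ab → 3 states
  b ∪ ab → 7 states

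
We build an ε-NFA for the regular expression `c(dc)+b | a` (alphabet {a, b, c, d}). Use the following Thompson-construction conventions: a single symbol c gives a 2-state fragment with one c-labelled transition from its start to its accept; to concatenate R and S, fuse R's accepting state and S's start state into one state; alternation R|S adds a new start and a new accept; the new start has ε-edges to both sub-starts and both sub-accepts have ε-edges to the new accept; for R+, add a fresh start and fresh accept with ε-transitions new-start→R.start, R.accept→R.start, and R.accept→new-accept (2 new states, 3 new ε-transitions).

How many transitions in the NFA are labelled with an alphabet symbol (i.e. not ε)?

5

Per subexpression:
Each of the 5 symbol leaves contributes exactly 1 symbol transition.
  dc → 2 symbol transitions
  (dc)+ → 2 symbol transitions
  c(dc)+b → 4 symbol transitions
  c(dc)+b | a → 5 symbol transitions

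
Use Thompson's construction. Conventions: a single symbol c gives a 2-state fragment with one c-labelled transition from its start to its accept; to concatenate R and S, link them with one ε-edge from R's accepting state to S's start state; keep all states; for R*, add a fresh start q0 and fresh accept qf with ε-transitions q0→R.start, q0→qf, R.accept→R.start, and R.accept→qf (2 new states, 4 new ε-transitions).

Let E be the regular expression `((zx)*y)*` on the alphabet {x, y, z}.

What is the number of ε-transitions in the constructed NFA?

10

Recursing over subexpressions:
Each of the 3 symbol leaves contributes 0 ε-transitions.
  zx → 1 ε-transition
  (zx)* → 5 ε-transitions
  (zx)*y → 6 ε-transitions
  ((zx)*y)* → 10 ε-transitions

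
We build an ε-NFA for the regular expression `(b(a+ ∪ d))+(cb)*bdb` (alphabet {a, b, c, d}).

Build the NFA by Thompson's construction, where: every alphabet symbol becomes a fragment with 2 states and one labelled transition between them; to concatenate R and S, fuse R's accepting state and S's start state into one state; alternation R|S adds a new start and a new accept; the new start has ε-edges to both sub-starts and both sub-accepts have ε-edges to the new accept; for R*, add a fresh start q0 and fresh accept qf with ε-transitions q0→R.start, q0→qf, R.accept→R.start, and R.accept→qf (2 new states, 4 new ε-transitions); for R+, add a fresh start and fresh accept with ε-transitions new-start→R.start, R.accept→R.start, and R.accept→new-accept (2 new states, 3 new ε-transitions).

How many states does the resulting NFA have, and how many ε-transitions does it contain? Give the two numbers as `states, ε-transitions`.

18, 14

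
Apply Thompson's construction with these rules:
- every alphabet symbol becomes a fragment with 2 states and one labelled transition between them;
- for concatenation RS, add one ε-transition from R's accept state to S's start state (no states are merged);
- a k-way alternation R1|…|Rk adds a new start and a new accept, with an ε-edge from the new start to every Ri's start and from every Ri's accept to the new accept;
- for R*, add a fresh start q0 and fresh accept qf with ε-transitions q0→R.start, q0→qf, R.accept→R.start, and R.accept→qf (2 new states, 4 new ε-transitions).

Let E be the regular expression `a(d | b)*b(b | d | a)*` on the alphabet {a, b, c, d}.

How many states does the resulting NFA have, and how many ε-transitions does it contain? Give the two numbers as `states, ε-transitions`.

22, 21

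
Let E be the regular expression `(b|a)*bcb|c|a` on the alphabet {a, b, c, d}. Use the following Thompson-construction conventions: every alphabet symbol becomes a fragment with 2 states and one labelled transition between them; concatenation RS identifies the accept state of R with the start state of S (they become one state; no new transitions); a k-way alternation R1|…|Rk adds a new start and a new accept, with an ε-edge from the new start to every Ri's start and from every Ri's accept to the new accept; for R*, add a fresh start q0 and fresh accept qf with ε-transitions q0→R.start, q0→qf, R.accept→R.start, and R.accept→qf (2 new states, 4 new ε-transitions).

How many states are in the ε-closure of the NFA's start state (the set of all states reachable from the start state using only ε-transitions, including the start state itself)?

Work bottom-up. For each fragment F, track |ε-closure(F.start)| and whether F's accept lies in that closure (i.e. whether F accepts ε). A single-symbol fragment has closure size 1 and does not accept ε.
  b|a — new start ε-reaches every alternative's start; none of them accept ε, so the new accept is not reached: C = 1 + 1 + 1 = 3
  (b|a)* — the star's fresh start ε-reaches both the body's start and the fresh accept: C = 2 + 3 = 5
  (b|a)*bcb — the left operand accepts ε, so the closure extends into the next operand (the shared merged state is already counted); C = 5 + (1−1) = 5
  (b|a)*bcb|c|a — new start ε-reaches every alternative's start; none of them accept ε, so the new accept is not reached: C = 1 + 5 + 1 + 1 = 8

8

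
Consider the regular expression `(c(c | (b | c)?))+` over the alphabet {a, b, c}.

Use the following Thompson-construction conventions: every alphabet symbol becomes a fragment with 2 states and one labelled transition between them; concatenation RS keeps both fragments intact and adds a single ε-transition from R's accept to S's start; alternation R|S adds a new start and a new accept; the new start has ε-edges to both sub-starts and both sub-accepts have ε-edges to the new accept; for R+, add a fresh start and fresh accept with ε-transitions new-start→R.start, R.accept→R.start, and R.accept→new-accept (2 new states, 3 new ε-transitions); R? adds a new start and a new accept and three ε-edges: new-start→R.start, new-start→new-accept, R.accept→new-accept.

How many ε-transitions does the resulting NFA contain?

15

Building bottom-up:
Each of the 4 symbol leaves contributes 0 ε-transitions.
  b | c — 4 ε-transitions
  (b | c)? — 7 ε-transitions
  c | (b | c)? — 11 ε-transitions
  c(c | (b | c)?) — 12 ε-transitions
  (c(c | (b | c)?))+ — 15 ε-transitions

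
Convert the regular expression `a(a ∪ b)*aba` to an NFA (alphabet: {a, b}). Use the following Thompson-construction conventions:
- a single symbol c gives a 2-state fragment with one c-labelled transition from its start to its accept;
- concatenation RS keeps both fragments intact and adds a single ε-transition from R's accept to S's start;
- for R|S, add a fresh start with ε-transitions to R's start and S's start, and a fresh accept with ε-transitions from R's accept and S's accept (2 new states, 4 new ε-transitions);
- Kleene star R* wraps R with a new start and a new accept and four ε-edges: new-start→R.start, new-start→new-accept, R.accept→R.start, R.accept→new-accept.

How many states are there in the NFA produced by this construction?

Bottom-up over the parse tree:
Each of the 6 symbol leaves contributes a 2-state fragment.
  a ∪ b — 6 states
  (a ∪ b)* — 8 states
  a(a ∪ b)*aba — 16 states

16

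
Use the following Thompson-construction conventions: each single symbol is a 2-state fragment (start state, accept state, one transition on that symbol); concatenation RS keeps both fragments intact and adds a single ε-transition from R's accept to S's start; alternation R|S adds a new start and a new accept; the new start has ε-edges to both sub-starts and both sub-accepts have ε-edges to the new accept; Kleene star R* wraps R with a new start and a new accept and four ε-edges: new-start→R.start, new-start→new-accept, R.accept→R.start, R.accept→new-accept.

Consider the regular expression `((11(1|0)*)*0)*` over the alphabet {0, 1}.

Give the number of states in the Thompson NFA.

Building bottom-up:
Each of the 5 symbol leaves contributes a 2-state fragment.
  1|0 → 6 states
  (1|0)* → 8 states
  11(1|0)* → 12 states
  (11(1|0)*)* → 14 states
  (11(1|0)*)*0 → 16 states
  ((11(1|0)*)*0)* → 18 states

18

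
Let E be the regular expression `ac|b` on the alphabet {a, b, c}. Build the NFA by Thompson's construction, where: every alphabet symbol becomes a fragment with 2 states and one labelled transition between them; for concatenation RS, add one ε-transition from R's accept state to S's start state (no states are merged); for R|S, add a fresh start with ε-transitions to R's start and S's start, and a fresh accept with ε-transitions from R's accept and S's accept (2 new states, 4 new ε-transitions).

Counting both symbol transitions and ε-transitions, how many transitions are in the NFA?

Recursing over subexpressions:
Each of the 3 symbol leaves contributes 1 transition (1 symbol, 0 ε).
  ac → 3 transitions (2 symbol, 1 ε)
  ac|b → 8 transitions (3 symbol, 5 ε)

8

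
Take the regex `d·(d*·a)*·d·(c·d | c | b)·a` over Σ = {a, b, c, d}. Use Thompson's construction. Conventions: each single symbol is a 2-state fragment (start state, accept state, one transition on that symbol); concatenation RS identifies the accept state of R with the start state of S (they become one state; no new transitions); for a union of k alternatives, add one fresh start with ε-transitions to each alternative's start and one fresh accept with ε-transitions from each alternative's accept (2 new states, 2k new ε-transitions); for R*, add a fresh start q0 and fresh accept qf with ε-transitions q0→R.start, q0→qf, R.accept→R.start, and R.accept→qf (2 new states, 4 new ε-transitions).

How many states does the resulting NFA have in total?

18

Building bottom-up:
Each of the 9 symbol leaves contributes a 2-state fragment.
  d* → 4 states
  d*·a → 5 states
  (d*·a)* → 7 states
  c·d → 3 states
  c·d | c | b → 9 states
  d·(d*·a)*·d·(c·d | c | b)·a → 18 states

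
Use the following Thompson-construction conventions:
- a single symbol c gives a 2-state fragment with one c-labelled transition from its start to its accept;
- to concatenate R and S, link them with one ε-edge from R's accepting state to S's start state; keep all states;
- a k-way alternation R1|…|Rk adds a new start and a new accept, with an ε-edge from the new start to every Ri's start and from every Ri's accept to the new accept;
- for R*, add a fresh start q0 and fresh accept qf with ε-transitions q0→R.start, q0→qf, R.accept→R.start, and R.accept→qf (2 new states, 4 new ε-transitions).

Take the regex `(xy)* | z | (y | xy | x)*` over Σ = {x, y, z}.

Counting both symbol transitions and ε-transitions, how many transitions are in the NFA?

29

Recursing over subexpressions:
Each of the 7 symbol leaves contributes 1 transition (1 symbol, 0 ε).
  xy = 3 transitions (2 symbol, 1 ε)
  (xy)* = 7 transitions (2 symbol, 5 ε)
  xy = 3 transitions (2 symbol, 1 ε)
  y | xy | x = 11 transitions (4 symbol, 7 ε)
  (y | xy | x)* = 15 transitions (4 symbol, 11 ε)
  (xy)* | z | (y | xy | x)* = 29 transitions (7 symbol, 22 ε)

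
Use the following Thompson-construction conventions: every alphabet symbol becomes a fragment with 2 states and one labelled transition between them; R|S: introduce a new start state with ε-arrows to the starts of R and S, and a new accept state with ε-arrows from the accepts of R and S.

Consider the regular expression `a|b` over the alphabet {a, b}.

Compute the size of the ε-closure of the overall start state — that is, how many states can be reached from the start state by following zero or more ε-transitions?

3

Let C(F) = |ε-closure(F.start)| within fragment F, and note whether F accepts ε. Symbol fragments have C = 1 and do not accept ε. Then:
  a|b → new start ε-reaches every alternative's start; none of them accept ε, so the new accept is not reached: |closure| = 1 + 1 + 1 = 3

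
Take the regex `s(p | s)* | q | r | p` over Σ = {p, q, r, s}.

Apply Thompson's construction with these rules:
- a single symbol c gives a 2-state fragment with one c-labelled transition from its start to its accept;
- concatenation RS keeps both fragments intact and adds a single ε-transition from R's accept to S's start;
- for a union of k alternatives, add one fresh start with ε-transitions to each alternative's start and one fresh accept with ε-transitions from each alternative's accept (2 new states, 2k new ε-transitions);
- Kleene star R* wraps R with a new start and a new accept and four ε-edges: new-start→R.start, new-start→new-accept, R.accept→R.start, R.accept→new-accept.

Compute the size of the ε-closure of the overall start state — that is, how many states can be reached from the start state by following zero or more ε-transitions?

Work bottom-up. For each fragment F, track |ε-closure(F.start)| and whether F's accept lies in that closure (i.e. whether F accepts ε). A single-symbol fragment has closure size 1 and does not accept ε.
  p | s : new start ε-reaches every alternative's start; none of them accept ε, so the new accept is not reached: |ε-closure| = 1 + 1 + 1 = 3
  (p | s)* : the star's fresh start ε-reaches both the body's start and the fresh accept: |ε-closure| = 2 + 3 = 5
  s(p | s)* : same as the first factor's closure: |ε-closure| = 1
  s(p | s)* | q | r | p : new start ε-reaches every alternative's start; none of them accept ε, so the new accept is not reached: |ε-closure| = 1 + 1 + 1 + 1 + 1 = 5

5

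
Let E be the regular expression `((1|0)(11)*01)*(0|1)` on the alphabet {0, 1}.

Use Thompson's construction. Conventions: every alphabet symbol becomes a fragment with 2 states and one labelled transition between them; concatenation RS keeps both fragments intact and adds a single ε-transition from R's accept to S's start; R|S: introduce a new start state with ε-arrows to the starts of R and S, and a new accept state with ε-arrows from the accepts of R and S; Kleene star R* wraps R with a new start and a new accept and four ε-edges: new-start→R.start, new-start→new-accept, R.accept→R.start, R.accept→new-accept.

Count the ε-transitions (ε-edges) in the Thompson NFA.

21

Bottom-up over the parse tree:
Each of the 8 symbol leaves contributes 0 ε-transitions.
  1|0 → 4 ε-transitions
  11 → 1 ε-transition
  (11)* → 5 ε-transitions
  (1|0)(11)*01 → 12 ε-transitions
  ((1|0)(11)*01)* → 16 ε-transitions
  0|1 → 4 ε-transitions
  ((1|0)(11)*01)*(0|1) → 21 ε-transitions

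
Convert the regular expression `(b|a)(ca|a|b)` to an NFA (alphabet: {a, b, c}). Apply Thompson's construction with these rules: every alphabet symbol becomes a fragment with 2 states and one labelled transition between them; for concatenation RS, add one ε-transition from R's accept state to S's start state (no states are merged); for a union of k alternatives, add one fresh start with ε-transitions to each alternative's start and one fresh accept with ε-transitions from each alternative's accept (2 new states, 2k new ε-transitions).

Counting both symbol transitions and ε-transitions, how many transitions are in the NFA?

Building bottom-up:
Each of the 6 symbol leaves contributes 1 transition (1 symbol, 0 ε).
  b|a : 6 transitions (2 symbol, 4 ε)
  ca : 3 transitions (2 symbol, 1 ε)
  ca|a|b : 11 transitions (4 symbol, 7 ε)
  (b|a)(ca|a|b) : 18 transitions (6 symbol, 12 ε)

18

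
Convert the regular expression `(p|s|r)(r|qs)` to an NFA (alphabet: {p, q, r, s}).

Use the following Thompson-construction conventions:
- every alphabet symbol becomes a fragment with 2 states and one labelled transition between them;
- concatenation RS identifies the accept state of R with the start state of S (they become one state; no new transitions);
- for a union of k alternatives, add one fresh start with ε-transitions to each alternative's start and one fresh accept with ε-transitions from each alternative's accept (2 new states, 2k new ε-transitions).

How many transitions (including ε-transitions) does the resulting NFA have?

16

Bottom-up over the parse tree:
Each of the 6 symbol leaves contributes 1 transition (1 symbol, 0 ε).
  p|s|r — 9 transitions (3 symbol, 6 ε)
  qs — 2 transitions (2 symbol, 0 ε)
  r|qs — 7 transitions (3 symbol, 4 ε)
  (p|s|r)(r|qs) — 16 transitions (6 symbol, 10 ε)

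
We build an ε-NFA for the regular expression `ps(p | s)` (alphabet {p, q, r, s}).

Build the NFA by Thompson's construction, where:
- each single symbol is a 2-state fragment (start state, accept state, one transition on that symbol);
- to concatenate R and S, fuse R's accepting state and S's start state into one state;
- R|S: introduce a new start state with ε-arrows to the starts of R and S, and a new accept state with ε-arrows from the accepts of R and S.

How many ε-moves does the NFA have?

4

Recursing over subexpressions:
Each of the 4 symbol leaves contributes 0 ε-transitions.
  p | s → 4 ε-transitions
  ps(p | s) → 4 ε-transitions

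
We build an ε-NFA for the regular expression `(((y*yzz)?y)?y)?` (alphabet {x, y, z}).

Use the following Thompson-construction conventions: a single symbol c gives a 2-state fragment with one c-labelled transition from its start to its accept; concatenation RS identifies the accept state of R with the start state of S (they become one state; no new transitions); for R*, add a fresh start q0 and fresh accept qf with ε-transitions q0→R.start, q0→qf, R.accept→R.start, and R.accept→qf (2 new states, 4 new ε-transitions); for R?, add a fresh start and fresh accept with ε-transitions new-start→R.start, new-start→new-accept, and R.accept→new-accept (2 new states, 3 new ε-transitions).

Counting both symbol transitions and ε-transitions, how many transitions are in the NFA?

19

By structural recursion:
Each of the 6 symbol leaves contributes 1 transition (1 symbol, 0 ε).
  y* — 5 transitions (1 symbol, 4 ε)
  y*yzz — 8 transitions (4 symbol, 4 ε)
  (y*yzz)? — 11 transitions (4 symbol, 7 ε)
  (y*yzz)?y — 12 transitions (5 symbol, 7 ε)
  ((y*yzz)?y)? — 15 transitions (5 symbol, 10 ε)
  ((y*yzz)?y)?y — 16 transitions (6 symbol, 10 ε)
  (((y*yzz)?y)?y)? — 19 transitions (6 symbol, 13 ε)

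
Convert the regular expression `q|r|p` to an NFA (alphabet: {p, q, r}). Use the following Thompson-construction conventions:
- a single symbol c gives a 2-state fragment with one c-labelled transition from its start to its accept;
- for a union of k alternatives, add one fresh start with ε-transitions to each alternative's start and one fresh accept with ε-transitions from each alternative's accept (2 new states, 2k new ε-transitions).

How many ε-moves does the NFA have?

6

Bottom-up over the parse tree:
Each of the 3 symbol leaves contributes 0 ε-transitions.
  q|r|p → 6 ε-transitions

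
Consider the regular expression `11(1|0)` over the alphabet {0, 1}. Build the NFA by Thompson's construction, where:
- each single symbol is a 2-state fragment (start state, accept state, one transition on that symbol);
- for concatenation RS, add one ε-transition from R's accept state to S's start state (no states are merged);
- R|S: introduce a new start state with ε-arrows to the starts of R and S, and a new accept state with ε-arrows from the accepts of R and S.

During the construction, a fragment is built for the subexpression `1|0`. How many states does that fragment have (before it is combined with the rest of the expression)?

Fragment for `1|0`:
Each of the 2 symbol leaves contributes a 2-state fragment.
  1|0 → 6 states

6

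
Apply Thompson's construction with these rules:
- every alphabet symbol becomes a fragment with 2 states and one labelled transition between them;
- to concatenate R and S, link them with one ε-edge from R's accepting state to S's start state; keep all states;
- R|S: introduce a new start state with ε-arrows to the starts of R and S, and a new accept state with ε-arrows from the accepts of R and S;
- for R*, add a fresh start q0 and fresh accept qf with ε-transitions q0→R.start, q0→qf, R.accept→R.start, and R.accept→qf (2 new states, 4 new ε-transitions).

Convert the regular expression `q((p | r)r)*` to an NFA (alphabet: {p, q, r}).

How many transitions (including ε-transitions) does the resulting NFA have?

14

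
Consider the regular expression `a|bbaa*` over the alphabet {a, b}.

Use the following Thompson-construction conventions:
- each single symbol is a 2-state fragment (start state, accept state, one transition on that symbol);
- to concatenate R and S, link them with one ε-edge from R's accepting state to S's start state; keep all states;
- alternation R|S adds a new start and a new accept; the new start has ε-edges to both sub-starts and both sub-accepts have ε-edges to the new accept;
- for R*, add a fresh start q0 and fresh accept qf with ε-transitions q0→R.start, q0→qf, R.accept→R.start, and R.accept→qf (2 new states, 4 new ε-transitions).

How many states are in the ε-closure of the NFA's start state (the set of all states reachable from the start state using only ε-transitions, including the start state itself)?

3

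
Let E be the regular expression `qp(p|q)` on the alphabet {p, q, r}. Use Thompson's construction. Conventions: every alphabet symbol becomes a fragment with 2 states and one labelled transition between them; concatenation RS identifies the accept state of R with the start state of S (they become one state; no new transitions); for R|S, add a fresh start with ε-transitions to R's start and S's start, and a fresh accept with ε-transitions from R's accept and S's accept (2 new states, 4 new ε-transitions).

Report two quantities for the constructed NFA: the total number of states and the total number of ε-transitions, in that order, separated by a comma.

Building bottom-up:
Each of the 4 symbol leaves contributes 2 states and 0 ε-transitions.
  p|q : 6 states, 4 ε-transitions
  qp(p|q) : 8 states, 4 ε-transitions

8, 4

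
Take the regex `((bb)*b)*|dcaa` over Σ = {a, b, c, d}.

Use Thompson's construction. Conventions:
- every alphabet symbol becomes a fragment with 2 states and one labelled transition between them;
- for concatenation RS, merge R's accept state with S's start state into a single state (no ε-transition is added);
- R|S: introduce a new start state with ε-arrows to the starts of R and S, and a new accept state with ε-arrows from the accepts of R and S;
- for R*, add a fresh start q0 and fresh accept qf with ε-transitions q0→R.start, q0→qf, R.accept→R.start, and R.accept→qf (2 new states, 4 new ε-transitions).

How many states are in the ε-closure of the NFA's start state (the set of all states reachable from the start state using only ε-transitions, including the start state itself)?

Compute the ε-closure size of each fragment's start state recursively; a symbol fragment's start has no outgoing ε-edge, so its closure is just itself (size 1).
  bb — C equals the left operand's closure size = 1 (its accept is not ε-reachable, so the closure stops there)
  (bb)* — the star's fresh start ε-reaches both the body's start and the fresh accept: C = 2 + 1 = 3
  (bb)*b — the left operand accepts ε, so the closure extends into the next operand (the shared merged state is already counted); C = 3 + (1−1) = 3
  ((bb)*b)* — new start has ε-edges to the inner start and to the new accept, so C = 2 + 3 = 5
  dcaa — same as the first factor's closure: C = 1
  ((bb)*b)*|dcaa — new start ε-reaches every alternative's start; at least one alternative accepts ε, so the union's new accept is reached too: C = 1 + 5 + 1 + 1 = 8

8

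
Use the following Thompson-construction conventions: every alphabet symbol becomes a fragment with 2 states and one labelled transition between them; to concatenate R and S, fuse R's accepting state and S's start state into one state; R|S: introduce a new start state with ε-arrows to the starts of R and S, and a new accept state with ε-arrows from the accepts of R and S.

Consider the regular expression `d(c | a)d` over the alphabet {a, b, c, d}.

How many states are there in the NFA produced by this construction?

8

Recursing over subexpressions:
Each of the 4 symbol leaves contributes a 2-state fragment.
  c | a — 6 states
  d(c | a)d — 8 states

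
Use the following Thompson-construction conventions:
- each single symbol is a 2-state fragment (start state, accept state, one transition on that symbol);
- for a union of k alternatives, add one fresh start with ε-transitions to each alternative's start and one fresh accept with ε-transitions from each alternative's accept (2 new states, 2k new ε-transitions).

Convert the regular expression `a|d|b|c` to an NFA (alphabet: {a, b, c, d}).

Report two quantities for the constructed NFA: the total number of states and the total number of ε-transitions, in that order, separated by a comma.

10, 8

Per subexpression:
Each of the 4 symbol leaves contributes 2 states and 0 ε-transitions.
  a|d|b|c → 10 states, 8 ε-transitions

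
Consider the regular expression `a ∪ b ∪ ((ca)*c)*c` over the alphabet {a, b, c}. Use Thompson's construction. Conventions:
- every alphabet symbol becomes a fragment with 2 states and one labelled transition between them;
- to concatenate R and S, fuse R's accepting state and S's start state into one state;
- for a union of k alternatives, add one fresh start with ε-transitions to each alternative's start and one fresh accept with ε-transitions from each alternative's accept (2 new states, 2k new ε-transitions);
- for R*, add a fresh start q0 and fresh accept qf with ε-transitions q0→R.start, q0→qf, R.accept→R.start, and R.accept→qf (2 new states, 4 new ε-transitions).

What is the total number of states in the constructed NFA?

Per subexpression:
Each of the 6 symbol leaves contributes a 2-state fragment.
  ca : 3 states
  (ca)* : 5 states
  (ca)*c : 6 states
  ((ca)*c)* : 8 states
  ((ca)*c)*c : 9 states
  a ∪ b ∪ ((ca)*c)*c : 15 states

15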